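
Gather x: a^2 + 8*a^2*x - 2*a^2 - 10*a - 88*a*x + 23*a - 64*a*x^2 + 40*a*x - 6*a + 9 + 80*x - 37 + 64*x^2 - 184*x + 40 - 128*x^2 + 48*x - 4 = -a^2 + 7*a + x^2*(-64*a - 64) + x*(8*a^2 - 48*a - 56) + 8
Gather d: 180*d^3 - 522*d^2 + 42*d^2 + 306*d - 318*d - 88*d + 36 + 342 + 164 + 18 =180*d^3 - 480*d^2 - 100*d + 560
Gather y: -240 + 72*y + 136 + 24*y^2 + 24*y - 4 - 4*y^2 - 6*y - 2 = 20*y^2 + 90*y - 110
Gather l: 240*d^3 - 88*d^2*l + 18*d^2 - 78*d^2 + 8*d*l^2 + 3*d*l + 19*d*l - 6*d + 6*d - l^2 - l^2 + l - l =240*d^3 - 60*d^2 + l^2*(8*d - 2) + l*(-88*d^2 + 22*d)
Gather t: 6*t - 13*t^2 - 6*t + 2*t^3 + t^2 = 2*t^3 - 12*t^2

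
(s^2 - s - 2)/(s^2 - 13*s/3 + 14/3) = 3*(s + 1)/(3*s - 7)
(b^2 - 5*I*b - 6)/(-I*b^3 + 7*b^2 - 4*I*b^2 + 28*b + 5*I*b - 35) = (I*b^2 + 5*b - 6*I)/(b^3 + b^2*(4 + 7*I) + b*(-5 + 28*I) - 35*I)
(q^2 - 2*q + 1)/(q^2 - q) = (q - 1)/q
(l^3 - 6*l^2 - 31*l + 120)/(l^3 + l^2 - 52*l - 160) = (l - 3)/(l + 4)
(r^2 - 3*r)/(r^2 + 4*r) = (r - 3)/(r + 4)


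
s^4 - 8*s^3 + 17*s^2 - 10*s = s*(s - 5)*(s - 2)*(s - 1)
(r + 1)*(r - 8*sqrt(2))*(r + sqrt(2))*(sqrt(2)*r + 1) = sqrt(2)*r^4 - 13*r^3 + sqrt(2)*r^3 - 23*sqrt(2)*r^2 - 13*r^2 - 23*sqrt(2)*r - 16*r - 16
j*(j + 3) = j^2 + 3*j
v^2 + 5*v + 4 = (v + 1)*(v + 4)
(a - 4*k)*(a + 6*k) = a^2 + 2*a*k - 24*k^2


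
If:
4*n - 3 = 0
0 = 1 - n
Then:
No Solution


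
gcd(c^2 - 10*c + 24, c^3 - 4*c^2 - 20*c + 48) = c - 6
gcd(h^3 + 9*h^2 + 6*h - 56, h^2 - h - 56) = h + 7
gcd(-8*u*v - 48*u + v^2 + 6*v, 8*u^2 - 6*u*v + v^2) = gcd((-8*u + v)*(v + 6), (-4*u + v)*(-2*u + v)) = 1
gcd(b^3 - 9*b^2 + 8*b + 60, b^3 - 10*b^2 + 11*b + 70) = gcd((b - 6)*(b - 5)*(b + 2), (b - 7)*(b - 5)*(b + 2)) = b^2 - 3*b - 10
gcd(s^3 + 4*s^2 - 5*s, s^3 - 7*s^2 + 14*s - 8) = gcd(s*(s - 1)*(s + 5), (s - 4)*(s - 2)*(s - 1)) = s - 1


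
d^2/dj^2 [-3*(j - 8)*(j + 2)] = -6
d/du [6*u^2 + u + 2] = 12*u + 1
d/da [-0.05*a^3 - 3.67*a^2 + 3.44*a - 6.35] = -0.15*a^2 - 7.34*a + 3.44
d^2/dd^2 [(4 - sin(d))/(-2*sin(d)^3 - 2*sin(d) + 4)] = (-2*sin(d)^7 + 18*sin(d)^6 + 5*sin(d)^5 - 33*sin(d)^4 + 35*sin(d)^3 + sin(d)^2 - 22*sin(d) - 2)/(sin(d)^3 + sin(d) - 2)^3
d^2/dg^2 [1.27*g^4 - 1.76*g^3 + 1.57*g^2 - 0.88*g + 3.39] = 15.24*g^2 - 10.56*g + 3.14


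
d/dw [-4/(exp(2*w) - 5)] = 8*exp(2*w)/(exp(2*w) - 5)^2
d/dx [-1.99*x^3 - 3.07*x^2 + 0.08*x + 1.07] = -5.97*x^2 - 6.14*x + 0.08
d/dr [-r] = -1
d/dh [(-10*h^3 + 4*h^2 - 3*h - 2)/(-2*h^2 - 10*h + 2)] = (10*h^4 + 100*h^3 - 53*h^2 + 4*h - 13)/(2*(h^4 + 10*h^3 + 23*h^2 - 10*h + 1))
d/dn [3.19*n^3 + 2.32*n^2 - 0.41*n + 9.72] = 9.57*n^2 + 4.64*n - 0.41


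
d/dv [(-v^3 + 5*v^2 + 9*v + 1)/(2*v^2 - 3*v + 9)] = 2*(-v^4 + 3*v^3 - 30*v^2 + 43*v + 42)/(4*v^4 - 12*v^3 + 45*v^2 - 54*v + 81)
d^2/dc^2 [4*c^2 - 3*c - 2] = 8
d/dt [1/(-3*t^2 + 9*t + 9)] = (2*t - 3)/(3*(-t^2 + 3*t + 3)^2)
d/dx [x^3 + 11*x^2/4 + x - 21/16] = 3*x^2 + 11*x/2 + 1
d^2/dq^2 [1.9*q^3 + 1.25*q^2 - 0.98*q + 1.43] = 11.4*q + 2.5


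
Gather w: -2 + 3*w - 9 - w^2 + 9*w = -w^2 + 12*w - 11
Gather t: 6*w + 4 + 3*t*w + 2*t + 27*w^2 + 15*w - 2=t*(3*w + 2) + 27*w^2 + 21*w + 2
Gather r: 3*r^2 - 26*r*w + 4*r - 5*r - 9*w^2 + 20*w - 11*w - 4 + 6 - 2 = 3*r^2 + r*(-26*w - 1) - 9*w^2 + 9*w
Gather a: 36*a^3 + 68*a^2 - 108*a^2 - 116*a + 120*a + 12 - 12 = 36*a^3 - 40*a^2 + 4*a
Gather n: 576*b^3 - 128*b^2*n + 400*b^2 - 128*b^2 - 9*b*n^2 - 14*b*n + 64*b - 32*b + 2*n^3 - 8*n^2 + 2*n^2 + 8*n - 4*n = 576*b^3 + 272*b^2 + 32*b + 2*n^3 + n^2*(-9*b - 6) + n*(-128*b^2 - 14*b + 4)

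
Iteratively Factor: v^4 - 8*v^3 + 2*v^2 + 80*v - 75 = (v - 5)*(v^3 - 3*v^2 - 13*v + 15) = (v - 5)*(v + 3)*(v^2 - 6*v + 5) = (v - 5)^2*(v + 3)*(v - 1)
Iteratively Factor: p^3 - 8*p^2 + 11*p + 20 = (p - 5)*(p^2 - 3*p - 4) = (p - 5)*(p + 1)*(p - 4)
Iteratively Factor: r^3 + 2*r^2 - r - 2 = (r - 1)*(r^2 + 3*r + 2) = (r - 1)*(r + 2)*(r + 1)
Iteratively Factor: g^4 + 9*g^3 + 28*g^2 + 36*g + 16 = (g + 2)*(g^3 + 7*g^2 + 14*g + 8) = (g + 1)*(g + 2)*(g^2 + 6*g + 8) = (g + 1)*(g + 2)*(g + 4)*(g + 2)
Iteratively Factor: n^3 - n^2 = (n)*(n^2 - n) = n^2*(n - 1)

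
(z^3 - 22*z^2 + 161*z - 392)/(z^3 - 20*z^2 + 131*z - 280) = (z - 7)/(z - 5)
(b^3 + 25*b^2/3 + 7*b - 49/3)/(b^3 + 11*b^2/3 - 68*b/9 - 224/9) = 3*(b^2 + 6*b - 7)/(3*b^2 + 4*b - 32)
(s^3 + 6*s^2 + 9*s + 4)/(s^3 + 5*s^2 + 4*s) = (s + 1)/s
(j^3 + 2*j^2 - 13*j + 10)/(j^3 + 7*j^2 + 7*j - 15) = (j - 2)/(j + 3)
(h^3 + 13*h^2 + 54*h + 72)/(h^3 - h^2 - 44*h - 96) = (h + 6)/(h - 8)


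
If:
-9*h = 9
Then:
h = -1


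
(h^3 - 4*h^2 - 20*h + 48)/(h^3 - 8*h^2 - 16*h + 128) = (h^2 - 8*h + 12)/(h^2 - 12*h + 32)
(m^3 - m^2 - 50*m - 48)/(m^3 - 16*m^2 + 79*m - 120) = (m^2 + 7*m + 6)/(m^2 - 8*m + 15)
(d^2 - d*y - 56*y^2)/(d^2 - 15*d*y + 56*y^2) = (-d - 7*y)/(-d + 7*y)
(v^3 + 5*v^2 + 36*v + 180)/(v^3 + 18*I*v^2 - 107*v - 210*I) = (v^2 + v*(5 - 6*I) - 30*I)/(v^2 + 12*I*v - 35)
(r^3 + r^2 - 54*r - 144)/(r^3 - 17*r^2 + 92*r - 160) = (r^2 + 9*r + 18)/(r^2 - 9*r + 20)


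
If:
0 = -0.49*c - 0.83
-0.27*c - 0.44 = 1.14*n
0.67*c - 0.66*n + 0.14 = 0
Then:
No Solution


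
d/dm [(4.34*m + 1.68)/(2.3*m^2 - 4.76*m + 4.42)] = (-9.982*m^2 - 7.728*m + 27.1796)/(5.29*m^4 - 21.896*m^3 + 42.9896*m^2 - 42.0784*m + 19.5364)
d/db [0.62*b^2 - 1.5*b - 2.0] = 1.24*b - 1.5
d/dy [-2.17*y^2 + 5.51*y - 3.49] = 5.51 - 4.34*y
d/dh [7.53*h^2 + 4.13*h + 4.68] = 15.06*h + 4.13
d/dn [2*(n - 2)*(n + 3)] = 4*n + 2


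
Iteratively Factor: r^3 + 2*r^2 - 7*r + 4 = (r - 1)*(r^2 + 3*r - 4) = (r - 1)^2*(r + 4)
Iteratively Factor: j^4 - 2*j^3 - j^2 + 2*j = (j - 2)*(j^3 - j) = (j - 2)*(j - 1)*(j^2 + j) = j*(j - 2)*(j - 1)*(j + 1)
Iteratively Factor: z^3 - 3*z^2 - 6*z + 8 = (z - 4)*(z^2 + z - 2) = (z - 4)*(z - 1)*(z + 2)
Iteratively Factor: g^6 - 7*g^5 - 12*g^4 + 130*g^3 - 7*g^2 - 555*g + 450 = (g - 5)*(g^5 - 2*g^4 - 22*g^3 + 20*g^2 + 93*g - 90) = (g - 5)*(g - 2)*(g^4 - 22*g^2 - 24*g + 45) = (g - 5)*(g - 2)*(g + 3)*(g^3 - 3*g^2 - 13*g + 15) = (g - 5)^2*(g - 2)*(g + 3)*(g^2 + 2*g - 3) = (g - 5)^2*(g - 2)*(g - 1)*(g + 3)*(g + 3)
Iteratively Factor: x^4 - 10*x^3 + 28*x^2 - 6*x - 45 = (x - 5)*(x^3 - 5*x^2 + 3*x + 9) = (x - 5)*(x + 1)*(x^2 - 6*x + 9) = (x - 5)*(x - 3)*(x + 1)*(x - 3)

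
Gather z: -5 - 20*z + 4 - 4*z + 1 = -24*z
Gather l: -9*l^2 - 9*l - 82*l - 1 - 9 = -9*l^2 - 91*l - 10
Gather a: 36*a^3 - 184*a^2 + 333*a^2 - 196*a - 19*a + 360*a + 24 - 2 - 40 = 36*a^3 + 149*a^2 + 145*a - 18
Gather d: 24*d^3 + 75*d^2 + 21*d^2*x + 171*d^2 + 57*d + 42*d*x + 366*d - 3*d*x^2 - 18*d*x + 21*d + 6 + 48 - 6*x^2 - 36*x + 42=24*d^3 + d^2*(21*x + 246) + d*(-3*x^2 + 24*x + 444) - 6*x^2 - 36*x + 96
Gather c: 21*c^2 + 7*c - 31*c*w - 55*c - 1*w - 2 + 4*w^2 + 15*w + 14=21*c^2 + c*(-31*w - 48) + 4*w^2 + 14*w + 12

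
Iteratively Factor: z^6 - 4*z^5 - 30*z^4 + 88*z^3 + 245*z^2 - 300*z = (z - 5)*(z^5 + z^4 - 25*z^3 - 37*z^2 + 60*z) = (z - 5)*(z + 3)*(z^4 - 2*z^3 - 19*z^2 + 20*z) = (z - 5)*(z + 3)*(z + 4)*(z^3 - 6*z^2 + 5*z) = (z - 5)*(z - 1)*(z + 3)*(z + 4)*(z^2 - 5*z) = z*(z - 5)*(z - 1)*(z + 3)*(z + 4)*(z - 5)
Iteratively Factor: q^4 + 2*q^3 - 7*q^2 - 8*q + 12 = (q - 1)*(q^3 + 3*q^2 - 4*q - 12) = (q - 2)*(q - 1)*(q^2 + 5*q + 6) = (q - 2)*(q - 1)*(q + 2)*(q + 3)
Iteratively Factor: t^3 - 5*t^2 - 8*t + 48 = (t - 4)*(t^2 - t - 12) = (t - 4)^2*(t + 3)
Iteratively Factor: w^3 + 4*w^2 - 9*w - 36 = (w + 4)*(w^2 - 9) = (w + 3)*(w + 4)*(w - 3)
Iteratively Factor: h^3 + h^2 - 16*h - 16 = (h + 4)*(h^2 - 3*h - 4) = (h + 1)*(h + 4)*(h - 4)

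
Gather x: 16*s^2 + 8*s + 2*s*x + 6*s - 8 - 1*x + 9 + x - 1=16*s^2 + 2*s*x + 14*s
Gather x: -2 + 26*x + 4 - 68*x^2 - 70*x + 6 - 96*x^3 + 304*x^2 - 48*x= -96*x^3 + 236*x^2 - 92*x + 8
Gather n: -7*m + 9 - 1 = 8 - 7*m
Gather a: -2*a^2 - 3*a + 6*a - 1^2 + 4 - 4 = -2*a^2 + 3*a - 1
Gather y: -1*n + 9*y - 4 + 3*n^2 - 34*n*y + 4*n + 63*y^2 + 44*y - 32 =3*n^2 + 3*n + 63*y^2 + y*(53 - 34*n) - 36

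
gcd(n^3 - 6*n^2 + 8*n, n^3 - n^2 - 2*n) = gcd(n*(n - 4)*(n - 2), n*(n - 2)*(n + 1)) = n^2 - 2*n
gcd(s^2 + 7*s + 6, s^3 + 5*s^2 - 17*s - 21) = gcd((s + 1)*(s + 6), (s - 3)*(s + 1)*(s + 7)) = s + 1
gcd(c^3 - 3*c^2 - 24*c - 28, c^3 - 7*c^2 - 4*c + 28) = c^2 - 5*c - 14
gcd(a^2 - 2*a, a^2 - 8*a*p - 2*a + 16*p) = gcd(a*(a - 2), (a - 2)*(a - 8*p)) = a - 2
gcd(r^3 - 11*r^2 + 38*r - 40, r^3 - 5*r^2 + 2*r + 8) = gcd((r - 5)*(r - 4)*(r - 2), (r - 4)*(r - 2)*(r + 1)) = r^2 - 6*r + 8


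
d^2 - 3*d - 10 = (d - 5)*(d + 2)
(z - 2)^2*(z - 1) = z^3 - 5*z^2 + 8*z - 4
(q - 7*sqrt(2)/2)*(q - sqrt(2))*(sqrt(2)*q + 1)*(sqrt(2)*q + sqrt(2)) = 2*q^4 - 8*sqrt(2)*q^3 + 2*q^3 - 8*sqrt(2)*q^2 + 5*q^2 + 5*q + 7*sqrt(2)*q + 7*sqrt(2)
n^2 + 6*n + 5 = (n + 1)*(n + 5)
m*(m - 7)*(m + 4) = m^3 - 3*m^2 - 28*m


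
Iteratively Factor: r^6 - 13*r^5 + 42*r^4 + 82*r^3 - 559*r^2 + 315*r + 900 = (r - 3)*(r^5 - 10*r^4 + 12*r^3 + 118*r^2 - 205*r - 300) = (r - 4)*(r - 3)*(r^4 - 6*r^3 - 12*r^2 + 70*r + 75) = (r - 4)*(r - 3)*(r + 1)*(r^3 - 7*r^2 - 5*r + 75) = (r - 4)*(r - 3)*(r + 1)*(r + 3)*(r^2 - 10*r + 25) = (r - 5)*(r - 4)*(r - 3)*(r + 1)*(r + 3)*(r - 5)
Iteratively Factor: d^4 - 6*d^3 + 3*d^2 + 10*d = (d + 1)*(d^3 - 7*d^2 + 10*d) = d*(d + 1)*(d^2 - 7*d + 10) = d*(d - 2)*(d + 1)*(d - 5)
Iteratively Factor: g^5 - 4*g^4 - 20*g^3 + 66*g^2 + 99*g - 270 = (g - 5)*(g^4 + g^3 - 15*g^2 - 9*g + 54) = (g - 5)*(g + 3)*(g^3 - 2*g^2 - 9*g + 18) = (g - 5)*(g + 3)^2*(g^2 - 5*g + 6) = (g - 5)*(g - 3)*(g + 3)^2*(g - 2)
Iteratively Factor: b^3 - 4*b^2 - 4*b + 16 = (b + 2)*(b^2 - 6*b + 8) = (b - 2)*(b + 2)*(b - 4)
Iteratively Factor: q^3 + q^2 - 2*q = (q - 1)*(q^2 + 2*q) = q*(q - 1)*(q + 2)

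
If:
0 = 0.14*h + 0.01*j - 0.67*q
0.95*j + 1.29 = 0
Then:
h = 4.78571428571429*q + 0.0969924812030075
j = -1.36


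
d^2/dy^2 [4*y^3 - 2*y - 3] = 24*y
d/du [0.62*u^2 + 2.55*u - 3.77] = 1.24*u + 2.55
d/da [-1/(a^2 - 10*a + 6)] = 2*(a - 5)/(a^2 - 10*a + 6)^2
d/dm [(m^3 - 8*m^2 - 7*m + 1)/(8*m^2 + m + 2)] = (8*m^4 + 2*m^3 + 54*m^2 - 48*m - 15)/(64*m^4 + 16*m^3 + 33*m^2 + 4*m + 4)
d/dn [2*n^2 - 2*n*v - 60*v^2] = 4*n - 2*v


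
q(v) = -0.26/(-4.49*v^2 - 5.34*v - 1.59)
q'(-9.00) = 0.00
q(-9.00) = 0.00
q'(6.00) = -0.00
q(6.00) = 0.00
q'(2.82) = -0.00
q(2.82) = 0.00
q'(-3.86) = 0.00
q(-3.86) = 0.01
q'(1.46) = -0.01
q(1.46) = 0.01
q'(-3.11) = 0.01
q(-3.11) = 0.01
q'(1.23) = -0.02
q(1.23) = 0.02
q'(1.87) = -0.01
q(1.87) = 0.01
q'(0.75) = -0.05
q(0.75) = 0.03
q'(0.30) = -0.16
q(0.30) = 0.07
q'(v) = -0.26*(8.98*v + 5.34)/(-4.49*v^2 - 5.34*v - 1.59)^2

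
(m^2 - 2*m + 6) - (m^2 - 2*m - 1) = 7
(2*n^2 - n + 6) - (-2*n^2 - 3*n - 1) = 4*n^2 + 2*n + 7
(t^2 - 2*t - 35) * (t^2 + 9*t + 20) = t^4 + 7*t^3 - 33*t^2 - 355*t - 700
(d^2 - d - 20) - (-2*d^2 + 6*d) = 3*d^2 - 7*d - 20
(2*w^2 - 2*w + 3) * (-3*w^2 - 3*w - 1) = -6*w^4 - 5*w^2 - 7*w - 3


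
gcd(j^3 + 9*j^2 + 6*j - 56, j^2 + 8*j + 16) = j + 4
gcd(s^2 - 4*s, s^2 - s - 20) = 1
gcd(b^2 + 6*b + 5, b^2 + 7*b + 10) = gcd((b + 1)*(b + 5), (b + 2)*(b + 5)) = b + 5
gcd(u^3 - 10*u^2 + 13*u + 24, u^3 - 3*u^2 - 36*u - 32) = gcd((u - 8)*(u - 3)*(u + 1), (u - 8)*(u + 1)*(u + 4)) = u^2 - 7*u - 8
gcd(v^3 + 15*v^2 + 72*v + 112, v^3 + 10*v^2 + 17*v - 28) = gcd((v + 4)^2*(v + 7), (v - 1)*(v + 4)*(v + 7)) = v^2 + 11*v + 28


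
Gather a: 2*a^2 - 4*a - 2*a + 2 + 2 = 2*a^2 - 6*a + 4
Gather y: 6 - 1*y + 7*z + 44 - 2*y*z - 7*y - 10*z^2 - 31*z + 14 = y*(-2*z - 8) - 10*z^2 - 24*z + 64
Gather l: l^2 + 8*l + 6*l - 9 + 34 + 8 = l^2 + 14*l + 33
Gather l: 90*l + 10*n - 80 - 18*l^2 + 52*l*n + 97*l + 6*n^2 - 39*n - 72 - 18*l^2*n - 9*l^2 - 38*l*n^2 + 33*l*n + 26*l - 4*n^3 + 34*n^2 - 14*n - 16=l^2*(-18*n - 27) + l*(-38*n^2 + 85*n + 213) - 4*n^3 + 40*n^2 - 43*n - 168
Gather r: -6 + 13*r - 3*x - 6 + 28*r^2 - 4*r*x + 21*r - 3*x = 28*r^2 + r*(34 - 4*x) - 6*x - 12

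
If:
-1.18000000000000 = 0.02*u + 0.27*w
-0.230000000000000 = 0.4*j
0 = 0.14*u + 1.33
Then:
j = -0.58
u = -9.50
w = -3.67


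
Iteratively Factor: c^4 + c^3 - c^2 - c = (c + 1)*(c^3 - c) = (c + 1)^2*(c^2 - c) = c*(c + 1)^2*(c - 1)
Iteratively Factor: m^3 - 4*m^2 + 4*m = (m - 2)*(m^2 - 2*m) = (m - 2)^2*(m)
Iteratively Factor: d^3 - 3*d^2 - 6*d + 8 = (d + 2)*(d^2 - 5*d + 4) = (d - 4)*(d + 2)*(d - 1)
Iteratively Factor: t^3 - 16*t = (t + 4)*(t^2 - 4*t) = (t - 4)*(t + 4)*(t)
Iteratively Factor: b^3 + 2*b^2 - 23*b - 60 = (b + 3)*(b^2 - b - 20) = (b + 3)*(b + 4)*(b - 5)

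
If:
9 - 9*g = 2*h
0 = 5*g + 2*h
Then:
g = 9/4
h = -45/8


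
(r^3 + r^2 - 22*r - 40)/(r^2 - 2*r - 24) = (r^2 - 3*r - 10)/(r - 6)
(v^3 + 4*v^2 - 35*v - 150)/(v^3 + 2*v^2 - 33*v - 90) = (v + 5)/(v + 3)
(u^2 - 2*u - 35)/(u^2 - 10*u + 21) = (u + 5)/(u - 3)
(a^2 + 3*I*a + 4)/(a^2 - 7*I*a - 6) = (a + 4*I)/(a - 6*I)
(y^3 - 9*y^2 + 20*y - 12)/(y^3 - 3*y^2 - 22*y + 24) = (y - 2)/(y + 4)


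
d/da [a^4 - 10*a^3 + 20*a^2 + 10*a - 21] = 4*a^3 - 30*a^2 + 40*a + 10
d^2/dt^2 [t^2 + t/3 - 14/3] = 2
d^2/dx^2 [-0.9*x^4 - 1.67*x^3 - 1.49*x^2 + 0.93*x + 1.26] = -10.8*x^2 - 10.02*x - 2.98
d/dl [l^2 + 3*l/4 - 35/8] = 2*l + 3/4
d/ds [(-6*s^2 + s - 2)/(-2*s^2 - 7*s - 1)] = (44*s^2 + 4*s - 15)/(4*s^4 + 28*s^3 + 53*s^2 + 14*s + 1)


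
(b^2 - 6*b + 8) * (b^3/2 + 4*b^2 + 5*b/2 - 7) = b^5/2 + b^4 - 35*b^3/2 + 10*b^2 + 62*b - 56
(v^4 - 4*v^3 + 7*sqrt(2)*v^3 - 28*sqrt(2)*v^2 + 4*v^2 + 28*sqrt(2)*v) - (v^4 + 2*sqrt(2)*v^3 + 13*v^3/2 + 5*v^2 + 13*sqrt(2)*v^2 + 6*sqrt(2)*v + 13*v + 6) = -21*v^3/2 + 5*sqrt(2)*v^3 - 41*sqrt(2)*v^2 - v^2 - 13*v + 22*sqrt(2)*v - 6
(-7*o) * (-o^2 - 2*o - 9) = 7*o^3 + 14*o^2 + 63*o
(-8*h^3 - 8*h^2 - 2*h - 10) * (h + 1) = -8*h^4 - 16*h^3 - 10*h^2 - 12*h - 10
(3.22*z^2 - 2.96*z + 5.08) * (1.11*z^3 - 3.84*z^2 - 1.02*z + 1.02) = 3.5742*z^5 - 15.6504*z^4 + 13.7208*z^3 - 13.2036*z^2 - 8.2008*z + 5.1816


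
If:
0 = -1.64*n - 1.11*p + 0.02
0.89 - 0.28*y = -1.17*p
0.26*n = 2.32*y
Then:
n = 0.52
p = -0.75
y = 0.06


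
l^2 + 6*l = l*(l + 6)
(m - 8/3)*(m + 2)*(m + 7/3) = m^3 + 5*m^2/3 - 62*m/9 - 112/9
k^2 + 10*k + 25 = (k + 5)^2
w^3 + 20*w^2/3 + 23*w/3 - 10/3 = (w - 1/3)*(w + 2)*(w + 5)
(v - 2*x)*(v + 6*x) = v^2 + 4*v*x - 12*x^2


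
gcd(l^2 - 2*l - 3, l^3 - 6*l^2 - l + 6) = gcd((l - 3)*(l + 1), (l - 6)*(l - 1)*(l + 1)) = l + 1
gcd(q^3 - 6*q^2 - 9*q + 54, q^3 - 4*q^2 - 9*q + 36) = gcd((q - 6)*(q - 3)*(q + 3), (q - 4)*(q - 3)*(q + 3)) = q^2 - 9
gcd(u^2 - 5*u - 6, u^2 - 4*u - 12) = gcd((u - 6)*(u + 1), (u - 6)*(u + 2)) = u - 6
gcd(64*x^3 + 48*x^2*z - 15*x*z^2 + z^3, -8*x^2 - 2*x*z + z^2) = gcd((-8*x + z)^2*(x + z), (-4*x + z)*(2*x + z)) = 1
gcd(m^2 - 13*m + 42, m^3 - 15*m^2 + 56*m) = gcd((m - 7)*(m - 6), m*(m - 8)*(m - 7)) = m - 7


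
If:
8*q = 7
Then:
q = 7/8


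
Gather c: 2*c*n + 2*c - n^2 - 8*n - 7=c*(2*n + 2) - n^2 - 8*n - 7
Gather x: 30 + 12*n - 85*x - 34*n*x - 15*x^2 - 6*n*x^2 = 12*n + x^2*(-6*n - 15) + x*(-34*n - 85) + 30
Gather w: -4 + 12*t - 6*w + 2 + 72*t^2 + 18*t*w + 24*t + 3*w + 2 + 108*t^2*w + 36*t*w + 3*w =72*t^2 + 36*t + w*(108*t^2 + 54*t)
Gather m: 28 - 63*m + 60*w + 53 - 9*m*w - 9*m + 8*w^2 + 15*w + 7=m*(-9*w - 72) + 8*w^2 + 75*w + 88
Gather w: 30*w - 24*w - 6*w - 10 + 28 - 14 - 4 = 0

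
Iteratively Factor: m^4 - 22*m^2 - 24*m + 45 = (m + 3)*(m^3 - 3*m^2 - 13*m + 15) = (m - 1)*(m + 3)*(m^2 - 2*m - 15) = (m - 5)*(m - 1)*(m + 3)*(m + 3)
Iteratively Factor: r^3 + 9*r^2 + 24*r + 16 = (r + 4)*(r^2 + 5*r + 4) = (r + 1)*(r + 4)*(r + 4)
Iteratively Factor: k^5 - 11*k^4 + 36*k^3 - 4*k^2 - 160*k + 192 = (k - 4)*(k^4 - 7*k^3 + 8*k^2 + 28*k - 48) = (k - 4)^2*(k^3 - 3*k^2 - 4*k + 12) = (k - 4)^2*(k - 2)*(k^2 - k - 6) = (k - 4)^2*(k - 3)*(k - 2)*(k + 2)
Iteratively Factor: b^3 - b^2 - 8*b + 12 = (b + 3)*(b^2 - 4*b + 4) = (b - 2)*(b + 3)*(b - 2)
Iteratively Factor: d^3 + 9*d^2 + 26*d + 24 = (d + 3)*(d^2 + 6*d + 8) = (d + 3)*(d + 4)*(d + 2)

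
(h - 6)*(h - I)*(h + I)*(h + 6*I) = h^4 - 6*h^3 + 6*I*h^3 + h^2 - 36*I*h^2 - 6*h + 6*I*h - 36*I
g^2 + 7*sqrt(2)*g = g*(g + 7*sqrt(2))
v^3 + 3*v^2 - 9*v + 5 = (v - 1)^2*(v + 5)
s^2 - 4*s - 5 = (s - 5)*(s + 1)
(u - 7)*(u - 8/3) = u^2 - 29*u/3 + 56/3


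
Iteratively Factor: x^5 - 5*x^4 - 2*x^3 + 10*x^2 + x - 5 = (x - 1)*(x^4 - 4*x^3 - 6*x^2 + 4*x + 5) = (x - 1)*(x + 1)*(x^3 - 5*x^2 - x + 5) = (x - 1)*(x + 1)^2*(x^2 - 6*x + 5) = (x - 5)*(x - 1)*(x + 1)^2*(x - 1)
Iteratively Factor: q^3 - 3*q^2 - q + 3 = (q - 1)*(q^2 - 2*q - 3) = (q - 1)*(q + 1)*(q - 3)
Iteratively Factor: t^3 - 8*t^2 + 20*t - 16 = (t - 4)*(t^2 - 4*t + 4) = (t - 4)*(t - 2)*(t - 2)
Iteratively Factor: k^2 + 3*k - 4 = (k + 4)*(k - 1)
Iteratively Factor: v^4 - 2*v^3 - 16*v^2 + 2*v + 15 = (v + 3)*(v^3 - 5*v^2 - v + 5) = (v - 5)*(v + 3)*(v^2 - 1) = (v - 5)*(v - 1)*(v + 3)*(v + 1)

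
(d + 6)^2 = d^2 + 12*d + 36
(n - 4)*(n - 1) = n^2 - 5*n + 4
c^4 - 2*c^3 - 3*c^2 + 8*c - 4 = (c - 2)*(c - 1)^2*(c + 2)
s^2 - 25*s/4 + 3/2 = (s - 6)*(s - 1/4)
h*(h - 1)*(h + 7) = h^3 + 6*h^2 - 7*h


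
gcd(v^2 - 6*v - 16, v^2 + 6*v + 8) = v + 2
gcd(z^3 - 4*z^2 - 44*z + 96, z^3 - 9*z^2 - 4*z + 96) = z - 8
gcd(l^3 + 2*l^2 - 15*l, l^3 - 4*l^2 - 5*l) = l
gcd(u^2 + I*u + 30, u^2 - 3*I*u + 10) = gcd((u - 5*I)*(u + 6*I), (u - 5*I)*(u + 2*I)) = u - 5*I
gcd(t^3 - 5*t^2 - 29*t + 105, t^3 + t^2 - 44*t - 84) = t - 7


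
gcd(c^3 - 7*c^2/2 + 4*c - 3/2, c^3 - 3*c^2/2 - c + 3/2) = c^2 - 5*c/2 + 3/2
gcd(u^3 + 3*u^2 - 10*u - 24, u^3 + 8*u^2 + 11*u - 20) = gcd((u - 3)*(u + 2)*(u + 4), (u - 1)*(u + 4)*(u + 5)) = u + 4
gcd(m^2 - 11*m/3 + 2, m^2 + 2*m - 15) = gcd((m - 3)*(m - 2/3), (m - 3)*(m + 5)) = m - 3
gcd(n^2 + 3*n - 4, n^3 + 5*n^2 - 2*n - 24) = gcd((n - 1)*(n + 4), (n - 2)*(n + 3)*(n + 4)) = n + 4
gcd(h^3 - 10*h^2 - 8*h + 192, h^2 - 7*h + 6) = h - 6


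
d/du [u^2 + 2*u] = 2*u + 2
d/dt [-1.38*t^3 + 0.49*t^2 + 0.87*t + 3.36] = -4.14*t^2 + 0.98*t + 0.87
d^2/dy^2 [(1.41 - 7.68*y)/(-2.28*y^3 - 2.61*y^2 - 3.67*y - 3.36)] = (239.542272*y^5 + 186.255936*y^4 - 158.142528*y^3 - 834.43959*y^2 - 420.328602*y - 202.659258)/(11.852352*y^9 + 40.703472*y^8 + 103.829148*y^7 + 201.216069*y^6 + 287.096625*y^5 + 342.818271*y^4 + 319.758319*y^3 + 224.16408*y^2 + 124.298496*y + 37.933056)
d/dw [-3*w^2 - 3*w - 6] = -6*w - 3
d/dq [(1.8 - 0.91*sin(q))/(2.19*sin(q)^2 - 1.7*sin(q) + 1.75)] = (1.9929*sin(q)^2 - 7.884*sin(q) + 1.4675)*cos(q)/(4.7961*sin(q)^4 - 7.446*sin(q)^3 + 10.555*sin(q)^2 - 5.95*sin(q) + 3.0625)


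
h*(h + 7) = h^2 + 7*h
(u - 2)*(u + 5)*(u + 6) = u^3 + 9*u^2 + 8*u - 60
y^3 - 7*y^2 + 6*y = y*(y - 6)*(y - 1)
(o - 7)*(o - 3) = o^2 - 10*o + 21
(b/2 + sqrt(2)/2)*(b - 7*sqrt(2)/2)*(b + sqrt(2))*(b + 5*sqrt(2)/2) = b^4/2 + sqrt(2)*b^3/2 - 39*b^2/4 - 37*sqrt(2)*b/2 - 35/2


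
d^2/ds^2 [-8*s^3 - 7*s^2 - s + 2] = -48*s - 14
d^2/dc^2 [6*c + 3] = 0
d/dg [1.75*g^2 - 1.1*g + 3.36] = 3.5*g - 1.1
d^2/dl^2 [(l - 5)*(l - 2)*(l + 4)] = 6*l - 6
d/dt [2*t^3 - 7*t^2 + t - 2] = 6*t^2 - 14*t + 1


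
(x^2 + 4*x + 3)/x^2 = 1 + 4/x + 3/x^2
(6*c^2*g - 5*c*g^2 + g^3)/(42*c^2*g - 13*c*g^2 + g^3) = (6*c^2 - 5*c*g + g^2)/(42*c^2 - 13*c*g + g^2)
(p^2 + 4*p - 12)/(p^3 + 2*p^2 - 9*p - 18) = (p^2 + 4*p - 12)/(p^3 + 2*p^2 - 9*p - 18)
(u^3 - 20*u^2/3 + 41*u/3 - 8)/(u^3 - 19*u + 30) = (3*u^2 - 11*u + 8)/(3*(u^2 + 3*u - 10))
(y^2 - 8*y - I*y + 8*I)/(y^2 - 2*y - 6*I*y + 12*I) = (y^2 - 8*y - I*y + 8*I)/(y^2 - 2*y - 6*I*y + 12*I)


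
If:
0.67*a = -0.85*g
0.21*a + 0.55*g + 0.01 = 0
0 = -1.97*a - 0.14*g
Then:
No Solution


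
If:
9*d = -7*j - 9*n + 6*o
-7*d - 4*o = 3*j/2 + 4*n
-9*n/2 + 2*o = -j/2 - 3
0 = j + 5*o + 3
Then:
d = 124/517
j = -576/517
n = 194/517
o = -195/517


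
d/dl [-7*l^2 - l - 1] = -14*l - 1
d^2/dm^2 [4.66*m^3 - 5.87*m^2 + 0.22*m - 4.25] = 27.96*m - 11.74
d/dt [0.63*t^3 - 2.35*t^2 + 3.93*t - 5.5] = 1.89*t^2 - 4.7*t + 3.93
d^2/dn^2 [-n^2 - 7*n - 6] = -2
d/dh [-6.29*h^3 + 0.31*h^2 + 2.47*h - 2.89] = -18.87*h^2 + 0.62*h + 2.47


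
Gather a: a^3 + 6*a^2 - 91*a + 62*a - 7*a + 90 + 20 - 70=a^3 + 6*a^2 - 36*a + 40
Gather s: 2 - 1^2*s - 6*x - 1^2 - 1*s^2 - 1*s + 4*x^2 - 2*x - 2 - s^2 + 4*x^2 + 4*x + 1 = -2*s^2 - 2*s + 8*x^2 - 4*x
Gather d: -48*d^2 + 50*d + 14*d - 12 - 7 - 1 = -48*d^2 + 64*d - 20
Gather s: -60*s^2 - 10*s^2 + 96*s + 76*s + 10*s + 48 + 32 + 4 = -70*s^2 + 182*s + 84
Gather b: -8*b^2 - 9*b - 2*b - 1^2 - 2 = -8*b^2 - 11*b - 3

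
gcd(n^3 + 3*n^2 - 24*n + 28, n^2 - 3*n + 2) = n - 2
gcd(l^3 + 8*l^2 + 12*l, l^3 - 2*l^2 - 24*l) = l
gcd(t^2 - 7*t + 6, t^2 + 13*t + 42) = 1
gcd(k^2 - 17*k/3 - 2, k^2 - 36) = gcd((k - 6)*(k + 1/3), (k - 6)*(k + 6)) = k - 6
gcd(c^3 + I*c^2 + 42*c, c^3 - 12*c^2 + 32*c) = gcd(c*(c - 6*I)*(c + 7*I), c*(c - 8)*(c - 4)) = c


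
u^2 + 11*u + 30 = (u + 5)*(u + 6)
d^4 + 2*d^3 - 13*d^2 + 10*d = d*(d - 2)*(d - 1)*(d + 5)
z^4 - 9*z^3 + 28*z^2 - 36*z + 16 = (z - 4)*(z - 2)^2*(z - 1)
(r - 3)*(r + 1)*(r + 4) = r^3 + 2*r^2 - 11*r - 12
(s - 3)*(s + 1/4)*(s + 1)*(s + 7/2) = s^4 + 7*s^3/4 - 77*s^2/8 - 13*s - 21/8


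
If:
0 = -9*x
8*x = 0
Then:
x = 0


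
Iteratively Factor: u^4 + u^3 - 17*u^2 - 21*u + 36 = (u - 4)*(u^3 + 5*u^2 + 3*u - 9) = (u - 4)*(u + 3)*(u^2 + 2*u - 3) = (u - 4)*(u + 3)^2*(u - 1)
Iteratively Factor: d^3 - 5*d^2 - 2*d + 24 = (d + 2)*(d^2 - 7*d + 12) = (d - 4)*(d + 2)*(d - 3)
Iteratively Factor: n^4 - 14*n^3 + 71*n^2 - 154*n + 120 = (n - 2)*(n^3 - 12*n^2 + 47*n - 60) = (n - 5)*(n - 2)*(n^2 - 7*n + 12) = (n - 5)*(n - 3)*(n - 2)*(n - 4)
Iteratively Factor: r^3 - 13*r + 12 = (r + 4)*(r^2 - 4*r + 3) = (r - 3)*(r + 4)*(r - 1)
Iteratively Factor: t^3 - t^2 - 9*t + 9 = (t + 3)*(t^2 - 4*t + 3) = (t - 3)*(t + 3)*(t - 1)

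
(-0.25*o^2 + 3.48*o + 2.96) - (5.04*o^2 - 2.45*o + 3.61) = -5.29*o^2 + 5.93*o - 0.65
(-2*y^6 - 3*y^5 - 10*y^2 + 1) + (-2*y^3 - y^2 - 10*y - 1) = -2*y^6 - 3*y^5 - 2*y^3 - 11*y^2 - 10*y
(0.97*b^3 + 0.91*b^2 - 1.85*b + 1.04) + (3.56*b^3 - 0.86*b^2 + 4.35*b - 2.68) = 4.53*b^3 + 0.05*b^2 + 2.5*b - 1.64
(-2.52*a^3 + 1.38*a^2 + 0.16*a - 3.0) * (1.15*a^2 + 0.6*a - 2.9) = -2.898*a^5 + 0.0749999999999997*a^4 + 8.32*a^3 - 7.356*a^2 - 2.264*a + 8.7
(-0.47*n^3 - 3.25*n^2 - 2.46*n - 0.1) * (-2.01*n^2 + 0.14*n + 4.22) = 0.9447*n^5 + 6.4667*n^4 + 2.5062*n^3 - 13.8584*n^2 - 10.3952*n - 0.422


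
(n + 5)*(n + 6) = n^2 + 11*n + 30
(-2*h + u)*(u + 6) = -2*h*u - 12*h + u^2 + 6*u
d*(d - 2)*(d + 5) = d^3 + 3*d^2 - 10*d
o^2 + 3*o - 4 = (o - 1)*(o + 4)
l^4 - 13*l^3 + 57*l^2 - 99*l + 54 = (l - 6)*(l - 3)^2*(l - 1)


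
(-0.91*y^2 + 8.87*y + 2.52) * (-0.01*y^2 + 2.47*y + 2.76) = 0.0091*y^4 - 2.3364*y^3 + 19.3721*y^2 + 30.7056*y + 6.9552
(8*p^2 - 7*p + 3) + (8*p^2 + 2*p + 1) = 16*p^2 - 5*p + 4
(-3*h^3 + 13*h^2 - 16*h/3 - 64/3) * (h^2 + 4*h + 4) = -3*h^5 + h^4 + 104*h^3/3 + 28*h^2/3 - 320*h/3 - 256/3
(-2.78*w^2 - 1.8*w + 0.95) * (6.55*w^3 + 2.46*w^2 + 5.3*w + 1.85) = -18.209*w^5 - 18.6288*w^4 - 12.9395*w^3 - 12.346*w^2 + 1.705*w + 1.7575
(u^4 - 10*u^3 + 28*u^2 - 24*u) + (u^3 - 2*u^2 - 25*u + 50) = u^4 - 9*u^3 + 26*u^2 - 49*u + 50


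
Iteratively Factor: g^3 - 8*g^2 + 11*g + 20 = (g + 1)*(g^2 - 9*g + 20) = (g - 4)*(g + 1)*(g - 5)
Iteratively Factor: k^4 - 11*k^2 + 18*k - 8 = (k - 2)*(k^3 + 2*k^2 - 7*k + 4) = (k - 2)*(k - 1)*(k^2 + 3*k - 4) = (k - 2)*(k - 1)^2*(k + 4)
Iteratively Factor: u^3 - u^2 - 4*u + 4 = (u - 2)*(u^2 + u - 2) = (u - 2)*(u - 1)*(u + 2)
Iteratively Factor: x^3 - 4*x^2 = (x)*(x^2 - 4*x) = x*(x - 4)*(x)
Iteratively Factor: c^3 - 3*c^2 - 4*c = (c + 1)*(c^2 - 4*c) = c*(c + 1)*(c - 4)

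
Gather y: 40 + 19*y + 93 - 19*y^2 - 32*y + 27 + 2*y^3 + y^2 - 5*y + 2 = 2*y^3 - 18*y^2 - 18*y + 162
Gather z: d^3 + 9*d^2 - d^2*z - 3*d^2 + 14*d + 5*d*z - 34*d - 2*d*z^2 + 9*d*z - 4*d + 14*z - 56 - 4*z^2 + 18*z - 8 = d^3 + 6*d^2 - 24*d + z^2*(-2*d - 4) + z*(-d^2 + 14*d + 32) - 64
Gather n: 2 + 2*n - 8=2*n - 6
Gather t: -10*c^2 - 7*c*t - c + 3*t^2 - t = -10*c^2 - c + 3*t^2 + t*(-7*c - 1)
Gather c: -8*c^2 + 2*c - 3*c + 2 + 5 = -8*c^2 - c + 7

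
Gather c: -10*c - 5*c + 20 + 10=30 - 15*c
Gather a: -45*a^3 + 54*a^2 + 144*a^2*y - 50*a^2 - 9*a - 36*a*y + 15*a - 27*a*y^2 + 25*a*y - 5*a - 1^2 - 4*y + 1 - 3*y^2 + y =-45*a^3 + a^2*(144*y + 4) + a*(-27*y^2 - 11*y + 1) - 3*y^2 - 3*y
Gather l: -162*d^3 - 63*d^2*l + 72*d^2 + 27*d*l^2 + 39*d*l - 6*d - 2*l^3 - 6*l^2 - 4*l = -162*d^3 + 72*d^2 - 6*d - 2*l^3 + l^2*(27*d - 6) + l*(-63*d^2 + 39*d - 4)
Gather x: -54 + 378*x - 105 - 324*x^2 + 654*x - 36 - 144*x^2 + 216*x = -468*x^2 + 1248*x - 195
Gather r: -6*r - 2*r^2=-2*r^2 - 6*r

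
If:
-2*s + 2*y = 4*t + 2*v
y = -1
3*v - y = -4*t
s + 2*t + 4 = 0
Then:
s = 1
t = -5/2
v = 3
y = -1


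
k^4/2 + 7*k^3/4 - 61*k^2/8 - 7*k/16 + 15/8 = (k/2 + 1/4)*(k - 5/2)*(k - 1/2)*(k + 6)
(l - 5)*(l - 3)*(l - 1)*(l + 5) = l^4 - 4*l^3 - 22*l^2 + 100*l - 75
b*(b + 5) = b^2 + 5*b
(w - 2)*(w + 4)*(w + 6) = w^3 + 8*w^2 + 4*w - 48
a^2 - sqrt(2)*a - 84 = (a - 7*sqrt(2))*(a + 6*sqrt(2))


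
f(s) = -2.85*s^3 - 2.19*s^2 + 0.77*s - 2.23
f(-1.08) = -2.03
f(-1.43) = 0.52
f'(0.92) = -10.50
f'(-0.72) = -0.51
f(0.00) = -2.23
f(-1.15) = -1.68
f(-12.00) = 4597.97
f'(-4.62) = -161.49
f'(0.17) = -0.22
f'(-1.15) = -5.50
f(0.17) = -2.18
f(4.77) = -357.70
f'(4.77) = -214.66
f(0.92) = -5.59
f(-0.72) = -2.86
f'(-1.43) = -10.45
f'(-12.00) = -1177.87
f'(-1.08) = -4.47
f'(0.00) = 0.77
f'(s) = -8.55*s^2 - 4.38*s + 0.77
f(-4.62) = 228.51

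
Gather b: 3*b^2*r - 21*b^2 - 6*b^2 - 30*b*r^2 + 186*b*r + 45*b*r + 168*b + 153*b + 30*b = b^2*(3*r - 27) + b*(-30*r^2 + 231*r + 351)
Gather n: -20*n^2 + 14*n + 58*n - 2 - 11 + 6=-20*n^2 + 72*n - 7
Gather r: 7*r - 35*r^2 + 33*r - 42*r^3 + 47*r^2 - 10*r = -42*r^3 + 12*r^2 + 30*r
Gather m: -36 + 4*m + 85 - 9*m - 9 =40 - 5*m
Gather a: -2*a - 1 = -2*a - 1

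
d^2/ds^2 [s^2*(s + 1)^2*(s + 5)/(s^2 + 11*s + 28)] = 2*(3*s^7 + 95*s^6 + 1209*s^5 + 7749*s^4 + 26056*s^3 + 42672*s^2 + 25872*s + 3920)/(s^6 + 33*s^5 + 447*s^4 + 3179*s^3 + 12516*s^2 + 25872*s + 21952)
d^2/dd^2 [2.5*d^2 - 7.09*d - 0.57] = 5.00000000000000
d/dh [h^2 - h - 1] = 2*h - 1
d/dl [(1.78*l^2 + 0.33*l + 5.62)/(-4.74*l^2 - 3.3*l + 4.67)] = (-4.3098*l^2 + 69.9028*l + 20.0871)/(22.4676*l^4 + 31.284*l^3 - 33.3816*l^2 - 30.822*l + 21.8089)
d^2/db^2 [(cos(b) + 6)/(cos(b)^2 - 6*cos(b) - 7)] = (9*sin(b)^4*cos(b) + 30*sin(b)^4 - 366*sin(b)^2 - 161*cos(b)/2 - 15*cos(3*b) - cos(5*b)/2 - 96)/(sin(b)^2 + 6*cos(b) + 6)^3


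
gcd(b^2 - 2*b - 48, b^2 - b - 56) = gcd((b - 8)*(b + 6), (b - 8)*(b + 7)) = b - 8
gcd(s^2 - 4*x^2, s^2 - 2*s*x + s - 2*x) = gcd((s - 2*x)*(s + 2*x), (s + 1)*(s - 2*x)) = -s + 2*x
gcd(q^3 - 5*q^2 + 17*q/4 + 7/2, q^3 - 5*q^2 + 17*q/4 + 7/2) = q^3 - 5*q^2 + 17*q/4 + 7/2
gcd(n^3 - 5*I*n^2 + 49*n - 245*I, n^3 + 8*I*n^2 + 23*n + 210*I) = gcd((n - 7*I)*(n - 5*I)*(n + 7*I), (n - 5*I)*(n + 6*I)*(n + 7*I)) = n^2 + 2*I*n + 35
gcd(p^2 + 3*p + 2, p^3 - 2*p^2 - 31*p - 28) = p + 1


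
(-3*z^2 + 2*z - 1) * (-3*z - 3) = 9*z^3 + 3*z^2 - 3*z + 3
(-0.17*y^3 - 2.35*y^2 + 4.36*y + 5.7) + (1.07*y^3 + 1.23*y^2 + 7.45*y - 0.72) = 0.9*y^3 - 1.12*y^2 + 11.81*y + 4.98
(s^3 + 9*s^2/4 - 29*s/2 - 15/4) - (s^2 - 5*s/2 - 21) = s^3 + 5*s^2/4 - 12*s + 69/4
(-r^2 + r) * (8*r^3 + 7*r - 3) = -8*r^5 + 8*r^4 - 7*r^3 + 10*r^2 - 3*r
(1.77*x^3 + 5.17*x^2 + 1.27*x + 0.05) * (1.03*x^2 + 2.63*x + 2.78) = 1.8231*x^5 + 9.9802*x^4 + 19.8258*x^3 + 17.7642*x^2 + 3.6621*x + 0.139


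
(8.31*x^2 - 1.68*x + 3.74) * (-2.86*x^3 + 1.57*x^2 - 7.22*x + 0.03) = -23.7666*x^5 + 17.8515*x^4 - 73.3322*x^3 + 18.2507*x^2 - 27.0532*x + 0.1122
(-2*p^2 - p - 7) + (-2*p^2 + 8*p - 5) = -4*p^2 + 7*p - 12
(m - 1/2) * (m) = m^2 - m/2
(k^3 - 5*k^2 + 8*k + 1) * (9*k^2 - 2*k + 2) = 9*k^5 - 47*k^4 + 84*k^3 - 17*k^2 + 14*k + 2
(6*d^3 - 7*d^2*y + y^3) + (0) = 6*d^3 - 7*d^2*y + y^3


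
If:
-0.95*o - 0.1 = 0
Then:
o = -0.11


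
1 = 1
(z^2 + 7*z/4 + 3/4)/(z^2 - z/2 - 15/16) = 4*(z + 1)/(4*z - 5)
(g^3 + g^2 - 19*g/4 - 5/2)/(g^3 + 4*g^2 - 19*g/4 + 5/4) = (4*g^3 + 4*g^2 - 19*g - 10)/(4*g^3 + 16*g^2 - 19*g + 5)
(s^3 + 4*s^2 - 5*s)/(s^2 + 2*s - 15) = s*(s - 1)/(s - 3)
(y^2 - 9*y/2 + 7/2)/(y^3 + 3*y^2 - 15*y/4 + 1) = 2*(2*y^2 - 9*y + 7)/(4*y^3 + 12*y^2 - 15*y + 4)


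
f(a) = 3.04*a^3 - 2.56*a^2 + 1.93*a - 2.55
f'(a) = 9.12*a^2 - 5.12*a + 1.93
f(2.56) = 36.62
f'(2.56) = 48.59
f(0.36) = -2.05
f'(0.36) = 1.27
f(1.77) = 9.70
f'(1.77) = 21.44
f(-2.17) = -49.86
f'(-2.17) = 55.99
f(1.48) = 4.55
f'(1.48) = 14.33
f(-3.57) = -180.38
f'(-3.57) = 136.44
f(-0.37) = -3.77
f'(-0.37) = 5.07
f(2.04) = 16.54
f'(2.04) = 29.44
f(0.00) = -2.55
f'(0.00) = 1.93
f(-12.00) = -5647.47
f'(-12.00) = 1376.65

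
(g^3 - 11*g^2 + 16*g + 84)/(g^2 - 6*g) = g - 5 - 14/g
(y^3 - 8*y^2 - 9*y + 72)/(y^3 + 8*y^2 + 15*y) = (y^2 - 11*y + 24)/(y*(y + 5))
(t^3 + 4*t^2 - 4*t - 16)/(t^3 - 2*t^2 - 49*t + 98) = (t^2 + 6*t + 8)/(t^2 - 49)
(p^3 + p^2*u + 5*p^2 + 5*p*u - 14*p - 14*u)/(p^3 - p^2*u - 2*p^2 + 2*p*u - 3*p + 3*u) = (p^3 + p^2*u + 5*p^2 + 5*p*u - 14*p - 14*u)/(p^3 - p^2*u - 2*p^2 + 2*p*u - 3*p + 3*u)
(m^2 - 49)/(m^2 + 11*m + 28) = (m - 7)/(m + 4)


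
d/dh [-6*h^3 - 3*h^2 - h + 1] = -18*h^2 - 6*h - 1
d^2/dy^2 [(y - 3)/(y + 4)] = -14/(y + 4)^3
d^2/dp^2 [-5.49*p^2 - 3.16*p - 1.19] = -10.9800000000000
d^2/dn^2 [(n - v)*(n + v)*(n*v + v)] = 2*v*(3*n + 1)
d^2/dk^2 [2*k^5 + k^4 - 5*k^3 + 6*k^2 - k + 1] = 40*k^3 + 12*k^2 - 30*k + 12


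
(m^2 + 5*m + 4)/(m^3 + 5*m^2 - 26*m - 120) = (m + 1)/(m^2 + m - 30)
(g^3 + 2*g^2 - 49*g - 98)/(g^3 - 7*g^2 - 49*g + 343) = (g + 2)/(g - 7)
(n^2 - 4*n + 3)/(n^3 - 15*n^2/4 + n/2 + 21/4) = 4*(n - 1)/(4*n^2 - 3*n - 7)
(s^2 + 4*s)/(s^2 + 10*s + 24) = s/(s + 6)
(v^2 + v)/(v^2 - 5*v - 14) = v*(v + 1)/(v^2 - 5*v - 14)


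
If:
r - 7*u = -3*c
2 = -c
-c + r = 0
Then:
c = -2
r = -2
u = -8/7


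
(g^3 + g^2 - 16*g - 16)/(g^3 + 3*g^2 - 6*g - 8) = (g - 4)/(g - 2)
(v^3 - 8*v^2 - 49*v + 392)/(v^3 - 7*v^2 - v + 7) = (v^2 - v - 56)/(v^2 - 1)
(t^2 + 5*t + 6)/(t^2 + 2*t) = (t + 3)/t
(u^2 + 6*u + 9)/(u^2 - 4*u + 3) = (u^2 + 6*u + 9)/(u^2 - 4*u + 3)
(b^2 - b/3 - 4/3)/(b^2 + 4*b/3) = (3*b^2 - b - 4)/(b*(3*b + 4))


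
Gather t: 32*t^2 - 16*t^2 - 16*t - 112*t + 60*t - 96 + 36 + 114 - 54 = 16*t^2 - 68*t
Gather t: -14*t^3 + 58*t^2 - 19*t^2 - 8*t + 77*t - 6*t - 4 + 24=-14*t^3 + 39*t^2 + 63*t + 20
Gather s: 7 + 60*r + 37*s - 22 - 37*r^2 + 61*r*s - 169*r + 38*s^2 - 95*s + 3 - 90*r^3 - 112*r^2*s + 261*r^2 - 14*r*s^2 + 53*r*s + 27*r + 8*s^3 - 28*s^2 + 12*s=-90*r^3 + 224*r^2 - 82*r + 8*s^3 + s^2*(10 - 14*r) + s*(-112*r^2 + 114*r - 46) - 12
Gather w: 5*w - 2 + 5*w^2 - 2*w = 5*w^2 + 3*w - 2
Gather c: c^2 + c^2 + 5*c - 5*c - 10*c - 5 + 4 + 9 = 2*c^2 - 10*c + 8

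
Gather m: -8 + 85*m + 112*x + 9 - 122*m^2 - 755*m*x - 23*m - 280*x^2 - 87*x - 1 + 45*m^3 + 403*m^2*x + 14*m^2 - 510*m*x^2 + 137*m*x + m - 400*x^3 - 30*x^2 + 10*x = 45*m^3 + m^2*(403*x - 108) + m*(-510*x^2 - 618*x + 63) - 400*x^3 - 310*x^2 + 35*x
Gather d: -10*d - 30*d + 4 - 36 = -40*d - 32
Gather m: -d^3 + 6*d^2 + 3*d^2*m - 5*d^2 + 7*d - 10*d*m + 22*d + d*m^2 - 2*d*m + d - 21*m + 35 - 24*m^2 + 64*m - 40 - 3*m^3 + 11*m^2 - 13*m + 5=-d^3 + d^2 + 30*d - 3*m^3 + m^2*(d - 13) + m*(3*d^2 - 12*d + 30)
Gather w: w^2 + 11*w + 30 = w^2 + 11*w + 30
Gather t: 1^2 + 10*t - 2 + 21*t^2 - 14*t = 21*t^2 - 4*t - 1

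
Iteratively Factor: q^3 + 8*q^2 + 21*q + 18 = (q + 3)*(q^2 + 5*q + 6) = (q + 3)^2*(q + 2)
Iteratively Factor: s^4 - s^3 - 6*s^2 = (s)*(s^3 - s^2 - 6*s) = s^2*(s^2 - s - 6) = s^2*(s + 2)*(s - 3)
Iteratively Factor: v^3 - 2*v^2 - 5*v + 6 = (v + 2)*(v^2 - 4*v + 3) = (v - 1)*(v + 2)*(v - 3)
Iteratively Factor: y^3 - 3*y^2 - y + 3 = (y - 3)*(y^2 - 1) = (y - 3)*(y - 1)*(y + 1)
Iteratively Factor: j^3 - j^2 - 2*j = (j - 2)*(j^2 + j) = (j - 2)*(j + 1)*(j)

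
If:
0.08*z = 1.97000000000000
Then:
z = 24.62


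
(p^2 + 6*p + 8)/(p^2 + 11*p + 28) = (p + 2)/(p + 7)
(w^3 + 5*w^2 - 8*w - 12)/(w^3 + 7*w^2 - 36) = (w + 1)/(w + 3)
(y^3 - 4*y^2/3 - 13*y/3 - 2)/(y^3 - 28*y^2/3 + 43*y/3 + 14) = (y + 1)/(y - 7)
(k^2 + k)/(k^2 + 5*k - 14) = k*(k + 1)/(k^2 + 5*k - 14)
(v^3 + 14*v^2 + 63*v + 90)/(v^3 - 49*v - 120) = (v + 6)/(v - 8)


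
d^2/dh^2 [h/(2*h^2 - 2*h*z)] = ((-3*h + z)*(h - z) + (2*h - z)^2)/(h^2*(h - z)^3)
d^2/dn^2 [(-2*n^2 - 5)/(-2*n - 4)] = 13/(n^3 + 6*n^2 + 12*n + 8)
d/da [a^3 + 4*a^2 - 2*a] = 3*a^2 + 8*a - 2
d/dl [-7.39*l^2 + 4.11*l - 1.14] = 4.11 - 14.78*l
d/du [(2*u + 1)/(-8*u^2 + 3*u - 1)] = (16*u^2 + 16*u - 5)/(64*u^4 - 48*u^3 + 25*u^2 - 6*u + 1)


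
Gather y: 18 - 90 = -72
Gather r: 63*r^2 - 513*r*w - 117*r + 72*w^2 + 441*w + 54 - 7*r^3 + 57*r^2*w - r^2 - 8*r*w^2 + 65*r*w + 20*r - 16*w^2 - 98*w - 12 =-7*r^3 + r^2*(57*w + 62) + r*(-8*w^2 - 448*w - 97) + 56*w^2 + 343*w + 42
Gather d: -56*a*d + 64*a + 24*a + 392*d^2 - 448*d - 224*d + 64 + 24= 88*a + 392*d^2 + d*(-56*a - 672) + 88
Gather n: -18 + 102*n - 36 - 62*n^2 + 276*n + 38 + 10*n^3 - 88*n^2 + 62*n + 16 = 10*n^3 - 150*n^2 + 440*n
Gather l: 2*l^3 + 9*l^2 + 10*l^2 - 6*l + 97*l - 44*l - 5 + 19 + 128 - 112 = 2*l^3 + 19*l^2 + 47*l + 30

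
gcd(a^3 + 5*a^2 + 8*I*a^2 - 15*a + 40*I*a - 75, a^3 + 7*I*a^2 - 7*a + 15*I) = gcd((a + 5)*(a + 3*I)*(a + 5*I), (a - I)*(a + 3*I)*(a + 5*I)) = a^2 + 8*I*a - 15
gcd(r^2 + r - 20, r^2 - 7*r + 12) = r - 4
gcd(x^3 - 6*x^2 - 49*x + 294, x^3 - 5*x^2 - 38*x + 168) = x - 7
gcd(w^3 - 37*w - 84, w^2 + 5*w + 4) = w + 4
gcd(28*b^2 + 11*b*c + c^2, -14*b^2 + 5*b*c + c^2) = 7*b + c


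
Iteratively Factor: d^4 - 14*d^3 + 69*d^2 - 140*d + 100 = (d - 2)*(d^3 - 12*d^2 + 45*d - 50) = (d - 2)^2*(d^2 - 10*d + 25) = (d - 5)*(d - 2)^2*(d - 5)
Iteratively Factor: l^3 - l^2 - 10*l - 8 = (l + 2)*(l^2 - 3*l - 4) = (l - 4)*(l + 2)*(l + 1)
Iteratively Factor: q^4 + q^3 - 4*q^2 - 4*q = (q + 2)*(q^3 - q^2 - 2*q) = (q - 2)*(q + 2)*(q^2 + q) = q*(q - 2)*(q + 2)*(q + 1)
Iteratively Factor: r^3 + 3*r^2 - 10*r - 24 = (r + 2)*(r^2 + r - 12) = (r - 3)*(r + 2)*(r + 4)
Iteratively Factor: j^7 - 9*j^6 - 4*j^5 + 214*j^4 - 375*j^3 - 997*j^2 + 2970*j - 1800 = (j + 4)*(j^6 - 13*j^5 + 48*j^4 + 22*j^3 - 463*j^2 + 855*j - 450) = (j + 3)*(j + 4)*(j^5 - 16*j^4 + 96*j^3 - 266*j^2 + 335*j - 150) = (j - 2)*(j + 3)*(j + 4)*(j^4 - 14*j^3 + 68*j^2 - 130*j + 75) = (j - 5)*(j - 2)*(j + 3)*(j + 4)*(j^3 - 9*j^2 + 23*j - 15) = (j - 5)*(j - 2)*(j - 1)*(j + 3)*(j + 4)*(j^2 - 8*j + 15) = (j - 5)*(j - 3)*(j - 2)*(j - 1)*(j + 3)*(j + 4)*(j - 5)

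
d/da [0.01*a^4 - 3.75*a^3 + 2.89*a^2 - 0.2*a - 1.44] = 0.04*a^3 - 11.25*a^2 + 5.78*a - 0.2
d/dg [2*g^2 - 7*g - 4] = 4*g - 7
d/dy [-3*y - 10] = -3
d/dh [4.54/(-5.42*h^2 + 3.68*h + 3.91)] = (49.2136*h - 16.7072)/(-5.42*h^2 + 3.68*h + 3.91)^2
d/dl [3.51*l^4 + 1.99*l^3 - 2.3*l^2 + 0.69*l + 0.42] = 14.04*l^3 + 5.97*l^2 - 4.6*l + 0.69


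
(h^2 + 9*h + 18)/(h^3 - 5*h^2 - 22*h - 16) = (h^2 + 9*h + 18)/(h^3 - 5*h^2 - 22*h - 16)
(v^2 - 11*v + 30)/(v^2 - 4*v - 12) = (v - 5)/(v + 2)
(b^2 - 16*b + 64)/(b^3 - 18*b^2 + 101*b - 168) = (b - 8)/(b^2 - 10*b + 21)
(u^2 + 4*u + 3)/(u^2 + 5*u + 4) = (u + 3)/(u + 4)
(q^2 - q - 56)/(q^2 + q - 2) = (q^2 - q - 56)/(q^2 + q - 2)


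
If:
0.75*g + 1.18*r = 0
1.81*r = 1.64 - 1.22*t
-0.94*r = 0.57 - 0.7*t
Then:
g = -0.30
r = 0.19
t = 1.07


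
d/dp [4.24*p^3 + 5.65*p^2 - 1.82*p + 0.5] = 12.72*p^2 + 11.3*p - 1.82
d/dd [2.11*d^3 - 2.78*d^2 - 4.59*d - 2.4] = 6.33*d^2 - 5.56*d - 4.59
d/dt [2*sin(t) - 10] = 2*cos(t)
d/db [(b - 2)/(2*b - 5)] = -1/(2*b - 5)^2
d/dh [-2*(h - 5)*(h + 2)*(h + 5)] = -6*h^2 - 8*h + 50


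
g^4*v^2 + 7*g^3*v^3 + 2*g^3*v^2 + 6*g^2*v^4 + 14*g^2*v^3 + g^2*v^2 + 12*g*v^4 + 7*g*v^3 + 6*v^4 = (g + v)*(g + 6*v)*(g*v + v)^2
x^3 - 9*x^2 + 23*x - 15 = (x - 5)*(x - 3)*(x - 1)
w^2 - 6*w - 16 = (w - 8)*(w + 2)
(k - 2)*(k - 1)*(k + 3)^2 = k^4 + 3*k^3 - 7*k^2 - 15*k + 18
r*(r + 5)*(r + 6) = r^3 + 11*r^2 + 30*r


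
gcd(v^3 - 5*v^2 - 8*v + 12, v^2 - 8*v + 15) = 1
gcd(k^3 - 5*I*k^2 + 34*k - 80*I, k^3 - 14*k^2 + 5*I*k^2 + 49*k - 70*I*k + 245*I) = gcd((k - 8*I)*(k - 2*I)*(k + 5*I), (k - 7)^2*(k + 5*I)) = k + 5*I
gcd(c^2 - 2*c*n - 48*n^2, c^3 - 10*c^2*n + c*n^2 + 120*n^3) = c - 8*n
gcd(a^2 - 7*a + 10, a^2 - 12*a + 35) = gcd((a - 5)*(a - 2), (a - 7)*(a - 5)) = a - 5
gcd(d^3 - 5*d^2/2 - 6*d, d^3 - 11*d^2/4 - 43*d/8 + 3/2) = d^2 - 5*d/2 - 6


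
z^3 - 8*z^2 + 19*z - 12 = (z - 4)*(z - 3)*(z - 1)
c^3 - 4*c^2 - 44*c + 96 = (c - 8)*(c - 2)*(c + 6)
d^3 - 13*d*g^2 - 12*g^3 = (d - 4*g)*(d + g)*(d + 3*g)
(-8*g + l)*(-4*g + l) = 32*g^2 - 12*g*l + l^2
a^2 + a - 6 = (a - 2)*(a + 3)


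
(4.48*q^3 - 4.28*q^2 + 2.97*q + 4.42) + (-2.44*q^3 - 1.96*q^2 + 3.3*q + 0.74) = 2.04*q^3 - 6.24*q^2 + 6.27*q + 5.16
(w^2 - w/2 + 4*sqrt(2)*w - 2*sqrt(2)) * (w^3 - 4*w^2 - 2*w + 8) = w^5 - 9*w^4/2 + 4*sqrt(2)*w^4 - 18*sqrt(2)*w^3 + 9*w^2 - 4*w + 36*sqrt(2)*w - 16*sqrt(2)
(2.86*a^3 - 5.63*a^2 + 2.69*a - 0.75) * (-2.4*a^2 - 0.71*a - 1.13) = -6.864*a^5 + 11.4814*a^4 - 5.6905*a^3 + 6.252*a^2 - 2.5072*a + 0.8475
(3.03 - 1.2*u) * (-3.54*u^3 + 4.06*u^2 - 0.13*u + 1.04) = 4.248*u^4 - 15.5982*u^3 + 12.4578*u^2 - 1.6419*u + 3.1512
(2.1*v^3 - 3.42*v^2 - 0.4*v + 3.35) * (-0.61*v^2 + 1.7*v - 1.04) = -1.281*v^5 + 5.6562*v^4 - 7.754*v^3 + 0.8333*v^2 + 6.111*v - 3.484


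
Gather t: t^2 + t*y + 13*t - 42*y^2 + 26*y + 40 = t^2 + t*(y + 13) - 42*y^2 + 26*y + 40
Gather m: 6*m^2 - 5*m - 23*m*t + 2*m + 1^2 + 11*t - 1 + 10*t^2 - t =6*m^2 + m*(-23*t - 3) + 10*t^2 + 10*t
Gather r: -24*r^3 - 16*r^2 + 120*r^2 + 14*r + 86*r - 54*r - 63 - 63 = -24*r^3 + 104*r^2 + 46*r - 126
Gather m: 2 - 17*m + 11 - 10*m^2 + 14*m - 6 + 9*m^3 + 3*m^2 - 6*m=9*m^3 - 7*m^2 - 9*m + 7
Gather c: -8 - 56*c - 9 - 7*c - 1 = -63*c - 18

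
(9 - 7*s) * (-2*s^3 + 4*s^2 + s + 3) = 14*s^4 - 46*s^3 + 29*s^2 - 12*s + 27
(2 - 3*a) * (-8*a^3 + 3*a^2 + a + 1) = 24*a^4 - 25*a^3 + 3*a^2 - a + 2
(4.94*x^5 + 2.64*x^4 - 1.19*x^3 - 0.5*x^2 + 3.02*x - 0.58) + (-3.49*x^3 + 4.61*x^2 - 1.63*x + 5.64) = 4.94*x^5 + 2.64*x^4 - 4.68*x^3 + 4.11*x^2 + 1.39*x + 5.06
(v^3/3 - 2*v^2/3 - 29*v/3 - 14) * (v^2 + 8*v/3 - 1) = v^5/3 + 2*v^4/9 - 106*v^3/9 - 352*v^2/9 - 83*v/3 + 14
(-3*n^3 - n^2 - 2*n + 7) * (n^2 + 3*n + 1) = -3*n^5 - 10*n^4 - 8*n^3 + 19*n + 7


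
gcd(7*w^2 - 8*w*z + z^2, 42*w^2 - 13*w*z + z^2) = -7*w + z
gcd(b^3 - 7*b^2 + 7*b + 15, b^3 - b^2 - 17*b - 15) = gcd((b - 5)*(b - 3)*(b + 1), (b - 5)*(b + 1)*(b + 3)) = b^2 - 4*b - 5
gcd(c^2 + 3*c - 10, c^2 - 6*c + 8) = c - 2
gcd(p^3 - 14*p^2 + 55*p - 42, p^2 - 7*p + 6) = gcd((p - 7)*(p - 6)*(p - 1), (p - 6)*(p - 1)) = p^2 - 7*p + 6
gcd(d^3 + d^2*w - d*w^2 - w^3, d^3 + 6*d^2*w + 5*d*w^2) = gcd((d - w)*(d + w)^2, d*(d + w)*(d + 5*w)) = d + w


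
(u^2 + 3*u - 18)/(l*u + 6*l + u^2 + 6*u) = (u - 3)/(l + u)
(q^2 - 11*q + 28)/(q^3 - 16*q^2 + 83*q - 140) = 1/(q - 5)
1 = 1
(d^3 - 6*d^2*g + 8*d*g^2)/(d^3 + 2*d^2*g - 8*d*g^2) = (d - 4*g)/(d + 4*g)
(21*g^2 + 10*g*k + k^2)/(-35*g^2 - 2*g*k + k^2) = (-21*g^2 - 10*g*k - k^2)/(35*g^2 + 2*g*k - k^2)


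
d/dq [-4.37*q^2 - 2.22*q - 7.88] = -8.74*q - 2.22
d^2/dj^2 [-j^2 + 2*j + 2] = -2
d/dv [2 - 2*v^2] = -4*v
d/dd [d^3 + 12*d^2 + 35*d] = 3*d^2 + 24*d + 35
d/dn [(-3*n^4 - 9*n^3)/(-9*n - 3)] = n^2*(9*n^2 + 22*n + 9)/(9*n^2 + 6*n + 1)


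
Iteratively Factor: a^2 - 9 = (a - 3)*(a + 3)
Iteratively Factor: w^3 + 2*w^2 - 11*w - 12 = (w + 4)*(w^2 - 2*w - 3) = (w - 3)*(w + 4)*(w + 1)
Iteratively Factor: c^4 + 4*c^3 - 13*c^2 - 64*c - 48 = (c + 3)*(c^3 + c^2 - 16*c - 16) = (c + 1)*(c + 3)*(c^2 - 16) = (c - 4)*(c + 1)*(c + 3)*(c + 4)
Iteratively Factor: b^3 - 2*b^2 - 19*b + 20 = (b - 1)*(b^2 - b - 20) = (b - 1)*(b + 4)*(b - 5)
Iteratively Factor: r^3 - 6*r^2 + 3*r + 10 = (r - 5)*(r^2 - r - 2) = (r - 5)*(r + 1)*(r - 2)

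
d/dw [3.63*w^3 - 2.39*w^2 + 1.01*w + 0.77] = 10.89*w^2 - 4.78*w + 1.01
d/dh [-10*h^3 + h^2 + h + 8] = -30*h^2 + 2*h + 1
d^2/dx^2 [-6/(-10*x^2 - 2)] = 30*(15*x^2 - 1)/(5*x^2 + 1)^3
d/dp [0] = 0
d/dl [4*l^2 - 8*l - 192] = 8*l - 8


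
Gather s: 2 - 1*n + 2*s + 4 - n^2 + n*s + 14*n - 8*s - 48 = -n^2 + 13*n + s*(n - 6) - 42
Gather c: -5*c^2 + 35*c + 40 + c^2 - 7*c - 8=-4*c^2 + 28*c + 32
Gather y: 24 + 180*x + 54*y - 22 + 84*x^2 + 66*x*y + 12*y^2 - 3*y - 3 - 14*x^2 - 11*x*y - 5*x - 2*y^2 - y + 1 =70*x^2 + 175*x + 10*y^2 + y*(55*x + 50)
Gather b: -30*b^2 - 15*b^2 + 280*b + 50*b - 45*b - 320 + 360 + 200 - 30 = -45*b^2 + 285*b + 210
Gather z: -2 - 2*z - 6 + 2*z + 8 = 0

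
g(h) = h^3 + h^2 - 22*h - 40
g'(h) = 3*h^2 + 2*h - 22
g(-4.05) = -0.93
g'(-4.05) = 19.11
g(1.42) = -66.36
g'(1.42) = -13.11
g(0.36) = -47.74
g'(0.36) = -20.89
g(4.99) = -0.63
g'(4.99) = 62.68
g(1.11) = -61.82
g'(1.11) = -16.08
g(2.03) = -72.17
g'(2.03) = -5.58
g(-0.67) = -25.11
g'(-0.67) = -21.99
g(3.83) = -53.41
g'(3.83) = 29.67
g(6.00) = 80.00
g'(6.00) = 98.00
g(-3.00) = 8.00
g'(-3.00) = -1.00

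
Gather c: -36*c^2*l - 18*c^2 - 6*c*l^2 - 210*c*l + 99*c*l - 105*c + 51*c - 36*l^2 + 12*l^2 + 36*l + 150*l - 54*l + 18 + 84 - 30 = c^2*(-36*l - 18) + c*(-6*l^2 - 111*l - 54) - 24*l^2 + 132*l + 72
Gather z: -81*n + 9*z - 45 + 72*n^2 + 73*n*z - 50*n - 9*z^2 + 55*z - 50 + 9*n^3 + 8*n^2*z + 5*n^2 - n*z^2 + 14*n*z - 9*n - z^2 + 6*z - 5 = 9*n^3 + 77*n^2 - 140*n + z^2*(-n - 10) + z*(8*n^2 + 87*n + 70) - 100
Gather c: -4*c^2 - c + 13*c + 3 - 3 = -4*c^2 + 12*c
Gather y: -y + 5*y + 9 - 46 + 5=4*y - 32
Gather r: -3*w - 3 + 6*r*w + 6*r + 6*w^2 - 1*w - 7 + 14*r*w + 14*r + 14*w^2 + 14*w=r*(20*w + 20) + 20*w^2 + 10*w - 10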